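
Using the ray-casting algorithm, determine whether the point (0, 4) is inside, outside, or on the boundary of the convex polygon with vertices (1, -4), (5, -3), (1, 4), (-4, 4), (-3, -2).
The point (0, 4) lies on the polygon boundary

Boundary check: the query satisfies the collinearity and bounding-box conditions for some polygon edge, so it lies exactly on the boundary.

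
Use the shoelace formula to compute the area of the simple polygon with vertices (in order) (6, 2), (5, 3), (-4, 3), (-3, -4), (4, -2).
Area = 51

Shoelace formula: Area = (1/2) |Σ_i (x_i · y_{i+1} − x_{i+1} · y_i)| (indices mod n). Compute each cross term:
  (6)(3) − (5)(2) = 8
  (5)(3) − (-4)(3) = 27
  (-4)(-4) − (-3)(3) = 25
  (-3)(-2) − (4)(-4) = 22
  (4)(2) − (6)(-2) = 20
Sum = 102, so (signed) Area = 102/2 = 51, |Area| = 51.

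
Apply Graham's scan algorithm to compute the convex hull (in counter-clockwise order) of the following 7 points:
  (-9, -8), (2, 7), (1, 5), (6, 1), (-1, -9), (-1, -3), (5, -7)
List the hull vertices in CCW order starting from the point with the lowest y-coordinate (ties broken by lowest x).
Hull (CCW) = [(-1, -9), (5, -7), (6, 1), (2, 7), (-9, -8)]

Graham scan procedure:
  1. Find the pivot p₀ = point with lowest y (tie → lowest x): (-1, -9).
  2. Sort the remaining points by polar angle around p₀.
  3. Walk through sorted points, maintaining a stack; pop the top while the last three entries make a non-left turn (cross product ≤ 0).
  4. Final stack is the convex hull in CCW order: (-1, -9), (5, -7), (6, 1), (2, 7), (-9, -8).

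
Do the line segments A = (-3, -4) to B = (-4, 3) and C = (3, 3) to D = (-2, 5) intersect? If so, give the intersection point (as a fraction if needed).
No (intersection of containing lines falls outside at least one segment)

Parametrize and solve: t = 47/33, s = 49/33. At least one of these is outside [0, 1], so the segments do not intersect.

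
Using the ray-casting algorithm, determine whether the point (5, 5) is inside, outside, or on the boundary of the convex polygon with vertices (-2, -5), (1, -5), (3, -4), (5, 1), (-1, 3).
The point (5, 5) lies strictly outside the polygon

Cast a horizontal ray to the right from the query point and count how many polygon edges it crosses (each edge strictly once or zero times, handled with the usual half-open convention). 
Parity of crossings → even ⇒ outside.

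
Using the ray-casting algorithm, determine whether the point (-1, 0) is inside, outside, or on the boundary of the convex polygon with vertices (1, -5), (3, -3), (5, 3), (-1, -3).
The point (-1, 0) lies strictly outside the polygon

Cast a horizontal ray to the right from the query point and count how many polygon edges it crosses (each edge strictly once or zero times, handled with the usual half-open convention). 
Parity of crossings → even ⇒ outside.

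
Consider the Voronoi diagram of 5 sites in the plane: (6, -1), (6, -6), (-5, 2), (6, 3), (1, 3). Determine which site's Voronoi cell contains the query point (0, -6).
Nearest site = (6, -6)

The Voronoi cell of site s contains exactly those query points closer to s than to any other site. Compute squared distances from q = (0, -6) to each site:
  (6 − 0)² + (-6 − -6)² = 36
  (6 − 0)² + (-1 − -6)² = 61
  (1 − 0)² + (3 − -6)² = 82
  (-5 − 0)² + (2 − -6)² = 89
  (6 − 0)² + (3 − -6)² = 117
Minimum is attained by (6, -6), so q lies in its Voronoi cell.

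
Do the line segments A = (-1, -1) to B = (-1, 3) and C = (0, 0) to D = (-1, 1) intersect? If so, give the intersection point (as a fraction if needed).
Yes; intersection at (-1, 1) (t = 1/2 on AB, s = 1 on CD)

Parametrize AB as A + t(B − A) = (-1 + 0 t, -1 + 4 t) and CD as C + s(D − C) = (0 + -1 s, 0 + 1 s). Solve the linear system for (t, s). Determinant = -4 ≠ 0, so a unique intersection of the containing lines exists. Solution: t = 1/2, s = 1 — both in [0, 1], so the segments cross. Intersection point: (-1, 1).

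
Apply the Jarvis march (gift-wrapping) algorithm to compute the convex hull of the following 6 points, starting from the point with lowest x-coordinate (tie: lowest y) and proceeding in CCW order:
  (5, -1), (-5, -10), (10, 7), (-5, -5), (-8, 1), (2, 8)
Hull (CCW) = [(-8, 1), (-5, -10), (5, -1), (10, 7), (2, 8)]

Jarvis march: at each step, from the current hull vertex p, select the next vertex q as the point such that every other point lies strictly to the left of (or on) the directed line p → q. (Equivalently: for every other point r, the cross product (q − p) × (r − p) ≥ 0.)
Starting point (lowest x, tie lowest y): (-8, 1). Wrap until returning to start. Resulting hull: (-8, 1), (-5, -10), (5, -1), (10, 7), (2, 8).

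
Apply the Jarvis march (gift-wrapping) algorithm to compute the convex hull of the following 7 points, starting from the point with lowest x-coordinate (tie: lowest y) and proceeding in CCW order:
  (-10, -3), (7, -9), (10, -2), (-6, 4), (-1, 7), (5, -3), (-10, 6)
Hull (CCW) = [(-10, -3), (7, -9), (10, -2), (-1, 7), (-10, 6)]

Jarvis march: at each step, from the current hull vertex p, select the next vertex q as the point such that every other point lies strictly to the left of (or on) the directed line p → q. (Equivalently: for every other point r, the cross product (q − p) × (r − p) ≥ 0.)
Starting point (lowest x, tie lowest y): (-10, -3). Wrap until returning to start. Resulting hull: (-10, -3), (7, -9), (10, -2), (-1, 7), (-10, 6).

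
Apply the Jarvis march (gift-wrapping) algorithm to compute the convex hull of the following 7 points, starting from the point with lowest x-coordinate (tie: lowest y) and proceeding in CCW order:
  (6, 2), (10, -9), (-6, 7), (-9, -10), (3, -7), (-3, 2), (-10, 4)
Hull (CCW) = [(-10, 4), (-9, -10), (10, -9), (6, 2), (-6, 7)]

Jarvis march: at each step, from the current hull vertex p, select the next vertex q as the point such that every other point lies strictly to the left of (or on) the directed line p → q. (Equivalently: for every other point r, the cross product (q − p) × (r − p) ≥ 0.)
Starting point (lowest x, tie lowest y): (-10, 4). Wrap until returning to start. Resulting hull: (-10, 4), (-9, -10), (10, -9), (6, 2), (-6, 7).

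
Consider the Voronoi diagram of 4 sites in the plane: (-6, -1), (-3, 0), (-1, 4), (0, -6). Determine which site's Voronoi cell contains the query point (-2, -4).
Nearest site = (0, -6)

The Voronoi cell of site s contains exactly those query points closer to s than to any other site. Compute squared distances from q = (-2, -4) to each site:
  (0 − -2)² + (-6 − -4)² = 8
  (-3 − -2)² + (0 − -4)² = 17
  (-6 − -2)² + (-1 − -4)² = 25
  (-1 − -2)² + (4 − -4)² = 65
Minimum is attained by (0, -6), so q lies in its Voronoi cell.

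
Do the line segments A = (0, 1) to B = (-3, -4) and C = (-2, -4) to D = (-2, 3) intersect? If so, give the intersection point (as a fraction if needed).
Yes; intersection at (-2, -7/3) (t = 2/3 on AB, s = 5/21 on CD)

Parametrize AB as A + t(B − A) = (0 + -3 t, 1 + -5 t) and CD as C + s(D − C) = (-2 + 0 s, -4 + 7 s). Solve the linear system for (t, s). Determinant = 21 ≠ 0, so a unique intersection of the containing lines exists. Solution: t = 2/3, s = 5/21 — both in [0, 1], so the segments cross. Intersection point: (-2, -7/3).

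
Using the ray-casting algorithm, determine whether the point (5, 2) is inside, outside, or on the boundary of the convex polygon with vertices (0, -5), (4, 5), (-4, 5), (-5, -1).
The point (5, 2) lies strictly outside the polygon

Cast a horizontal ray to the right from the query point and count how many polygon edges it crosses (each edge strictly once or zero times, handled with the usual half-open convention). 
Parity of crossings → even ⇒ outside.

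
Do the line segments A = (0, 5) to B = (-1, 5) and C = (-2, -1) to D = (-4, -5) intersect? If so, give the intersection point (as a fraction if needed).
No (intersection of containing lines falls outside at least one segment)

Parametrize and solve: t = -1, s = -3/2. At least one of these is outside [0, 1], so the segments do not intersect.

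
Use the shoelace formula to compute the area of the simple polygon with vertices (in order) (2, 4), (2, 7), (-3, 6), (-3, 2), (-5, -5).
Area = 33

Shoelace formula: Area = (1/2) |Σ_i (x_i · y_{i+1} − x_{i+1} · y_i)| (indices mod n). Compute each cross term:
  (2)(7) − (2)(4) = 6
  (2)(6) − (-3)(7) = 33
  (-3)(2) − (-3)(6) = 12
  (-3)(-5) − (-5)(2) = 25
  (-5)(4) − (2)(-5) = -10
Sum = 66, so (signed) Area = 66/2 = 33, |Area| = 33.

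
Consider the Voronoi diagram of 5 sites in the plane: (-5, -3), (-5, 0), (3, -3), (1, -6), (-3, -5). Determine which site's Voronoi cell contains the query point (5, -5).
Nearest site = (3, -3)

The Voronoi cell of site s contains exactly those query points closer to s than to any other site. Compute squared distances from q = (5, -5) to each site:
  (3 − 5)² + (-3 − -5)² = 8
  (1 − 5)² + (-6 − -5)² = 17
  (-3 − 5)² + (-5 − -5)² = 64
  (-5 − 5)² + (-3 − -5)² = 104
  (-5 − 5)² + (0 − -5)² = 125
Minimum is attained by (3, -3), so q lies in its Voronoi cell.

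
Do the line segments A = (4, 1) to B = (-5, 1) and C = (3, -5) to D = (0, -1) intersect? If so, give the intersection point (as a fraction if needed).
No (intersection of containing lines falls outside at least one segment)

Parametrize and solve: t = 11/18, s = 3/2. At least one of these is outside [0, 1], so the segments do not intersect.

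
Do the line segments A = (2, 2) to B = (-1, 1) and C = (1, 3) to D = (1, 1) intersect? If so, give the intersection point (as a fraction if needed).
Yes; intersection at (1, 5/3) (t = 1/3 on AB, s = 2/3 on CD)

Parametrize AB as A + t(B − A) = (2 + -3 t, 2 + -1 t) and CD as C + s(D − C) = (1 + 0 s, 3 + -2 s). Solve the linear system for (t, s). Determinant = -6 ≠ 0, so a unique intersection of the containing lines exists. Solution: t = 1/3, s = 2/3 — both in [0, 1], so the segments cross. Intersection point: (1, 5/3).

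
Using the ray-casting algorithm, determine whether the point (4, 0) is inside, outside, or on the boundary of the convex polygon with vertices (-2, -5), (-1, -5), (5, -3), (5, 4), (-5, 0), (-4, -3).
The point (4, 0) lies strictly inside the polygon

Cast a horizontal ray to the right from the query point and count how many polygon edges it crosses (each edge strictly once or zero times, handled with the usual half-open convention). 
Parity of crossings → odd ⇒ inside.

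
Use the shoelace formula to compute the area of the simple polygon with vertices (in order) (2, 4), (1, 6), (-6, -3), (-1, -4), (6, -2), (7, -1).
Area = 63

Shoelace formula: Area = (1/2) |Σ_i (x_i · y_{i+1} − x_{i+1} · y_i)| (indices mod n). Compute each cross term:
  (2)(6) − (1)(4) = 8
  (1)(-3) − (-6)(6) = 33
  (-6)(-4) − (-1)(-3) = 21
  (-1)(-2) − (6)(-4) = 26
  (6)(-1) − (7)(-2) = 8
  (7)(4) − (2)(-1) = 30
Sum = 126, so (signed) Area = 126/2 = 63, |Area| = 63.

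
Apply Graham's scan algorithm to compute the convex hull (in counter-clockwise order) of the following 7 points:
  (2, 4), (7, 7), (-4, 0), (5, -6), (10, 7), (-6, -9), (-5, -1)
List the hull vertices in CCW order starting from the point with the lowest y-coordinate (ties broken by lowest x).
Hull (CCW) = [(-6, -9), (5, -6), (10, 7), (7, 7), (2, 4), (-4, 0), (-5, -1)]

Graham scan procedure:
  1. Find the pivot p₀ = point with lowest y (tie → lowest x): (-6, -9).
  2. Sort the remaining points by polar angle around p₀.
  3. Walk through sorted points, maintaining a stack; pop the top while the last three entries make a non-left turn (cross product ≤ 0).
  4. Final stack is the convex hull in CCW order: (-6, -9), (5, -6), (10, 7), (7, 7), (2, 4), (-4, 0), (-5, -1).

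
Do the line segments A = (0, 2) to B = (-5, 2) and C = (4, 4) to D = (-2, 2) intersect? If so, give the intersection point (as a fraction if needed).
Yes; intersection at (-2, 2) (t = 2/5 on AB, s = 1 on CD)

Parametrize AB as A + t(B − A) = (0 + -5 t, 2 + 0 t) and CD as C + s(D − C) = (4 + -6 s, 4 + -2 s). Solve the linear system for (t, s). Determinant = -10 ≠ 0, so a unique intersection of the containing lines exists. Solution: t = 2/5, s = 1 — both in [0, 1], so the segments cross. Intersection point: (-2, 2).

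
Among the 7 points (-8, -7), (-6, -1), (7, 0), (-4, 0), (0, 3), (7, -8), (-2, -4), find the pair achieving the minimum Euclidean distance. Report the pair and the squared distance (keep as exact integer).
Pair = ((-6, -1), (-4, 0)); squared distance = 5

Compute all C(7, 2) = 21 pairwise squared distances (x_i − x_j)² + (y_i − y_j)². The minimum is 5, attained by the pair ((-6, -1), (-4, 0)).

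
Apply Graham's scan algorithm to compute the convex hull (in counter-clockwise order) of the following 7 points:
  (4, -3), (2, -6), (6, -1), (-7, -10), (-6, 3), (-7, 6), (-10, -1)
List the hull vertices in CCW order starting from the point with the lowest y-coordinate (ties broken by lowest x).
Hull (CCW) = [(-7, -10), (2, -6), (6, -1), (-7, 6), (-10, -1)]

Graham scan procedure:
  1. Find the pivot p₀ = point with lowest y (tie → lowest x): (-7, -10).
  2. Sort the remaining points by polar angle around p₀.
  3. Walk through sorted points, maintaining a stack; pop the top while the last three entries make a non-left turn (cross product ≤ 0).
  4. Final stack is the convex hull in CCW order: (-7, -10), (2, -6), (6, -1), (-7, 6), (-10, -1).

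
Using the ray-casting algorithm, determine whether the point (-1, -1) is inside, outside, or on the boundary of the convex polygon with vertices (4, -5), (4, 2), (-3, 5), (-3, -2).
The point (-1, -1) lies strictly inside the polygon

Cast a horizontal ray to the right from the query point and count how many polygon edges it crosses (each edge strictly once or zero times, handled with the usual half-open convention). 
Parity of crossings → odd ⇒ inside.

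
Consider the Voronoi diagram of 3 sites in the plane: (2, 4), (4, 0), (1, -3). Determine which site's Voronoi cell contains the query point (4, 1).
Nearest site = (4, 0)

The Voronoi cell of site s contains exactly those query points closer to s than to any other site. Compute squared distances from q = (4, 1) to each site:
  (4 − 4)² + (0 − 1)² = 1
  (2 − 4)² + (4 − 1)² = 13
  (1 − 4)² + (-3 − 1)² = 25
Minimum is attained by (4, 0), so q lies in its Voronoi cell.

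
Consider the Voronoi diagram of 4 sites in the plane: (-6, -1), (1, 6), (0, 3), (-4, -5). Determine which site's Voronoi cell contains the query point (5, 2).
Nearest site = (0, 3)

The Voronoi cell of site s contains exactly those query points closer to s than to any other site. Compute squared distances from q = (5, 2) to each site:
  (0 − 5)² + (3 − 2)² = 26
  (1 − 5)² + (6 − 2)² = 32
  (-6 − 5)² + (-1 − 2)² = 130
  (-4 − 5)² + (-5 − 2)² = 130
Minimum is attained by (0, 3), so q lies in its Voronoi cell.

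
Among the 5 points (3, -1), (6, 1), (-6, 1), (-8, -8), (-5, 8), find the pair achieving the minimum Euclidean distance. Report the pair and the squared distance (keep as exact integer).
Pair = ((3, -1), (6, 1)); squared distance = 13

Compute all C(5, 2) = 10 pairwise squared distances (x_i − x_j)² + (y_i − y_j)². The minimum is 13, attained by the pair ((3, -1), (6, 1)).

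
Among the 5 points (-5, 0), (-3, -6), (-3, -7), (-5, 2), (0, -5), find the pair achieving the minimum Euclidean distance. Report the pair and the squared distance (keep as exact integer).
Pair = ((-3, -6), (-3, -7)); squared distance = 1

Compute all C(5, 2) = 10 pairwise squared distances (x_i − x_j)² + (y_i − y_j)². The minimum is 1, attained by the pair ((-3, -6), (-3, -7)).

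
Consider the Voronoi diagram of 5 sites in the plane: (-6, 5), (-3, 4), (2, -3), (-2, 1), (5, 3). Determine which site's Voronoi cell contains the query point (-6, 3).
Nearest site = (-6, 5)

The Voronoi cell of site s contains exactly those query points closer to s than to any other site. Compute squared distances from q = (-6, 3) to each site:
  (-6 − -6)² + (5 − 3)² = 4
  (-3 − -6)² + (4 − 3)² = 10
  (-2 − -6)² + (1 − 3)² = 20
  (2 − -6)² + (-3 − 3)² = 100
  (5 − -6)² + (3 − 3)² = 121
Minimum is attained by (-6, 5), so q lies in its Voronoi cell.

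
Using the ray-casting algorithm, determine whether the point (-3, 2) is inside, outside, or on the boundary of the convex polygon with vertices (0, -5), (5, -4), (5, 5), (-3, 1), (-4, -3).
The point (-3, 2) lies strictly outside the polygon

Cast a horizontal ray to the right from the query point and count how many polygon edges it crosses (each edge strictly once or zero times, handled with the usual half-open convention). 
Parity of crossings → even ⇒ outside.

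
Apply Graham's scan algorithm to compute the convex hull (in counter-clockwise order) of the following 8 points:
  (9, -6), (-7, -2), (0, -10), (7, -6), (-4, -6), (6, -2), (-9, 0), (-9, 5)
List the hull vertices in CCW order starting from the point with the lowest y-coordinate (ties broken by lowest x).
Hull (CCW) = [(0, -10), (9, -6), (6, -2), (-9, 5), (-9, 0), (-4, -6)]

Graham scan procedure:
  1. Find the pivot p₀ = point with lowest y (tie → lowest x): (0, -10).
  2. Sort the remaining points by polar angle around p₀.
  3. Walk through sorted points, maintaining a stack; pop the top while the last three entries make a non-left turn (cross product ≤ 0).
  4. Final stack is the convex hull in CCW order: (0, -10), (9, -6), (6, -2), (-9, 5), (-9, 0), (-4, -6).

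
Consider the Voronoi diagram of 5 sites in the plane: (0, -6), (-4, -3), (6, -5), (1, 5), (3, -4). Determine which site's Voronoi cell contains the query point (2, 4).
Nearest site = (1, 5)

The Voronoi cell of site s contains exactly those query points closer to s than to any other site. Compute squared distances from q = (2, 4) to each site:
  (1 − 2)² + (5 − 4)² = 2
  (3 − 2)² + (-4 − 4)² = 65
  (-4 − 2)² + (-3 − 4)² = 85
  (6 − 2)² + (-5 − 4)² = 97
  (0 − 2)² + (-6 − 4)² = 104
Minimum is attained by (1, 5), so q lies in its Voronoi cell.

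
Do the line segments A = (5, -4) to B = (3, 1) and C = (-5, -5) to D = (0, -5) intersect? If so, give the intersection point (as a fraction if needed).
No (intersection of containing lines falls outside at least one segment)

Parametrize and solve: t = -1/5, s = 52/25. At least one of these is outside [0, 1], so the segments do not intersect.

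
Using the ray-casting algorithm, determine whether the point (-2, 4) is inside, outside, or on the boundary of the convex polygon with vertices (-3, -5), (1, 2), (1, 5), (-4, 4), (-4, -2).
The point (-2, 4) lies strictly inside the polygon

Cast a horizontal ray to the right from the query point and count how many polygon edges it crosses (each edge strictly once or zero times, handled with the usual half-open convention). 
Parity of crossings → odd ⇒ inside.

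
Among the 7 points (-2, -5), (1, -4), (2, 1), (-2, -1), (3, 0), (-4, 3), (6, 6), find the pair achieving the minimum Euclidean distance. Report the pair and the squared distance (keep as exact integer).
Pair = ((2, 1), (3, 0)); squared distance = 2

Compute all C(7, 2) = 21 pairwise squared distances (x_i − x_j)² + (y_i − y_j)². The minimum is 2, attained by the pair ((2, 1), (3, 0)).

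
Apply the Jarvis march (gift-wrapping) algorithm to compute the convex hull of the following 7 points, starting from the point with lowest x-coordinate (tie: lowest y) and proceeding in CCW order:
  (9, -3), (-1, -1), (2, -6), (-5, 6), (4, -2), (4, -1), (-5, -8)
Hull (CCW) = [(-5, -8), (2, -6), (9, -3), (-5, 6)]

Jarvis march: at each step, from the current hull vertex p, select the next vertex q as the point such that every other point lies strictly to the left of (or on) the directed line p → q. (Equivalently: for every other point r, the cross product (q − p) × (r − p) ≥ 0.)
Starting point (lowest x, tie lowest y): (-5, -8). Wrap until returning to start. Resulting hull: (-5, -8), (2, -6), (9, -3), (-5, 6).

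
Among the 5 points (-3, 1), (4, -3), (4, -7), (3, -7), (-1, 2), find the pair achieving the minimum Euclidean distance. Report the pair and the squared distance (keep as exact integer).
Pair = ((4, -7), (3, -7)); squared distance = 1

Compute all C(5, 2) = 10 pairwise squared distances (x_i − x_j)² + (y_i − y_j)². The minimum is 1, attained by the pair ((4, -7), (3, -7)).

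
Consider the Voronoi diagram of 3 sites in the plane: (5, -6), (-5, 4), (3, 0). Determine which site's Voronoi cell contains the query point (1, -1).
Nearest site = (3, 0)

The Voronoi cell of site s contains exactly those query points closer to s than to any other site. Compute squared distances from q = (1, -1) to each site:
  (3 − 1)² + (0 − -1)² = 5
  (5 − 1)² + (-6 − -1)² = 41
  (-5 − 1)² + (4 − -1)² = 61
Minimum is attained by (3, 0), so q lies in its Voronoi cell.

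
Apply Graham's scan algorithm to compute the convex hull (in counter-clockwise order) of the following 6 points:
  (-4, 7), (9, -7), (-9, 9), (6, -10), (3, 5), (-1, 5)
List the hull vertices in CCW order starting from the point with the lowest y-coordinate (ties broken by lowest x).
Hull (CCW) = [(6, -10), (9, -7), (3, 5), (-9, 9)]

Graham scan procedure:
  1. Find the pivot p₀ = point with lowest y (tie → lowest x): (6, -10).
  2. Sort the remaining points by polar angle around p₀.
  3. Walk through sorted points, maintaining a stack; pop the top while the last three entries make a non-left turn (cross product ≤ 0).
  4. Final stack is the convex hull in CCW order: (6, -10), (9, -7), (3, 5), (-9, 9).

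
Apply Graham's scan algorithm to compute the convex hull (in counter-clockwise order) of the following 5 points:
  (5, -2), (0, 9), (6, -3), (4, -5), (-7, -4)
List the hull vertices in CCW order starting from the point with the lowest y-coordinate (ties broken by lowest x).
Hull (CCW) = [(4, -5), (6, -3), (0, 9), (-7, -4)]

Graham scan procedure:
  1. Find the pivot p₀ = point with lowest y (tie → lowest x): (4, -5).
  2. Sort the remaining points by polar angle around p₀.
  3. Walk through sorted points, maintaining a stack; pop the top while the last three entries make a non-left turn (cross product ≤ 0).
  4. Final stack is the convex hull in CCW order: (4, -5), (6, -3), (0, 9), (-7, -4).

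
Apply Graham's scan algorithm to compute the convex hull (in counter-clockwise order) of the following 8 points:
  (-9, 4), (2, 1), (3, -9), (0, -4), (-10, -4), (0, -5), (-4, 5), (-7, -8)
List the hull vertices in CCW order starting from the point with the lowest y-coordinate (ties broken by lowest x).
Hull (CCW) = [(3, -9), (2, 1), (-4, 5), (-9, 4), (-10, -4), (-7, -8)]

Graham scan procedure:
  1. Find the pivot p₀ = point with lowest y (tie → lowest x): (3, -9).
  2. Sort the remaining points by polar angle around p₀.
  3. Walk through sorted points, maintaining a stack; pop the top while the last three entries make a non-left turn (cross product ≤ 0).
  4. Final stack is the convex hull in CCW order: (3, -9), (2, 1), (-4, 5), (-9, 4), (-10, -4), (-7, -8).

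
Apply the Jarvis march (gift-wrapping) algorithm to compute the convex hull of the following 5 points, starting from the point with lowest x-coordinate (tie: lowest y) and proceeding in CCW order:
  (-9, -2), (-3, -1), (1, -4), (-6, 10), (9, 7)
Hull (CCW) = [(-9, -2), (1, -4), (9, 7), (-6, 10)]

Jarvis march: at each step, from the current hull vertex p, select the next vertex q as the point such that every other point lies strictly to the left of (or on) the directed line p → q. (Equivalently: for every other point r, the cross product (q − p) × (r − p) ≥ 0.)
Starting point (lowest x, tie lowest y): (-9, -2). Wrap until returning to start. Resulting hull: (-9, -2), (1, -4), (9, 7), (-6, 10).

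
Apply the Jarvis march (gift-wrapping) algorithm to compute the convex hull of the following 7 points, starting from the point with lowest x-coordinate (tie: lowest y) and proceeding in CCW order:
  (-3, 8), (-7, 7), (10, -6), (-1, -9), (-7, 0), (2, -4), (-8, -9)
Hull (CCW) = [(-8, -9), (-1, -9), (10, -6), (-3, 8), (-7, 7)]

Jarvis march: at each step, from the current hull vertex p, select the next vertex q as the point such that every other point lies strictly to the left of (or on) the directed line p → q. (Equivalently: for every other point r, the cross product (q − p) × (r − p) ≥ 0.)
Starting point (lowest x, tie lowest y): (-8, -9). Wrap until returning to start. Resulting hull: (-8, -9), (-1, -9), (10, -6), (-3, 8), (-7, 7).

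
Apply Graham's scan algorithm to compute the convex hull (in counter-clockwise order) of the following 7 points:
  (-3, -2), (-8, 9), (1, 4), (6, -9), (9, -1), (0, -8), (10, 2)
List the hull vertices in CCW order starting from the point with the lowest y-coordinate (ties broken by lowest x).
Hull (CCW) = [(6, -9), (9, -1), (10, 2), (-8, 9), (-3, -2), (0, -8)]

Graham scan procedure:
  1. Find the pivot p₀ = point with lowest y (tie → lowest x): (6, -9).
  2. Sort the remaining points by polar angle around p₀.
  3. Walk through sorted points, maintaining a stack; pop the top while the last three entries make a non-left turn (cross product ≤ 0).
  4. Final stack is the convex hull in CCW order: (6, -9), (9, -1), (10, 2), (-8, 9), (-3, -2), (0, -8).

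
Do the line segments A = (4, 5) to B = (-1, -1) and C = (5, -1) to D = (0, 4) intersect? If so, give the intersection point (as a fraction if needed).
Yes; intersection at (19/11, 25/11) (t = 5/11 on AB, s = 36/55 on CD)

Parametrize AB as A + t(B − A) = (4 + -5 t, 5 + -6 t) and CD as C + s(D − C) = (5 + -5 s, -1 + 5 s). Solve the linear system for (t, s). Determinant = 55 ≠ 0, so a unique intersection of the containing lines exists. Solution: t = 5/11, s = 36/55 — both in [0, 1], so the segments cross. Intersection point: (19/11, 25/11).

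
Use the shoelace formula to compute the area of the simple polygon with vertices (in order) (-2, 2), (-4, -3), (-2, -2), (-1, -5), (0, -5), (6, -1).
Area = 69/2

Shoelace formula: Area = (1/2) |Σ_i (x_i · y_{i+1} − x_{i+1} · y_i)| (indices mod n). Compute each cross term:
  (-2)(-3) − (-4)(2) = 14
  (-4)(-2) − (-2)(-3) = 2
  (-2)(-5) − (-1)(-2) = 8
  (-1)(-5) − (0)(-5) = 5
  (0)(-1) − (6)(-5) = 30
  (6)(2) − (-2)(-1) = 10
Sum = 69, so (signed) Area = 69/2 = 69/2, |Area| = 69/2.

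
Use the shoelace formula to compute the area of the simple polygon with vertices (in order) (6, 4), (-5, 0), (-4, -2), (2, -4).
Area = 41

Shoelace formula: Area = (1/2) |Σ_i (x_i · y_{i+1} − x_{i+1} · y_i)| (indices mod n). Compute each cross term:
  (6)(0) − (-5)(4) = 20
  (-5)(-2) − (-4)(0) = 10
  (-4)(-4) − (2)(-2) = 20
  (2)(4) − (6)(-4) = 32
Sum = 82, so (signed) Area = 82/2 = 41, |Area| = 41.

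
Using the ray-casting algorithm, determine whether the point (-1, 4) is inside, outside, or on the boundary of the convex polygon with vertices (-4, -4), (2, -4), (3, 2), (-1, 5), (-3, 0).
The point (-1, 4) lies strictly inside the polygon

Cast a horizontal ray to the right from the query point and count how many polygon edges it crosses (each edge strictly once or zero times, handled with the usual half-open convention). 
Parity of crossings → odd ⇒ inside.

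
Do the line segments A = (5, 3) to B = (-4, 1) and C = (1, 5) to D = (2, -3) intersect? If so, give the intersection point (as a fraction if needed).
Yes; intersection at (50/37, 81/37) (t = 15/37 on AB, s = 13/37 on CD)

Parametrize AB as A + t(B − A) = (5 + -9 t, 3 + -2 t) and CD as C + s(D − C) = (1 + 1 s, 5 + -8 s). Solve the linear system for (t, s). Determinant = -74 ≠ 0, so a unique intersection of the containing lines exists. Solution: t = 15/37, s = 13/37 — both in [0, 1], so the segments cross. Intersection point: (50/37, 81/37).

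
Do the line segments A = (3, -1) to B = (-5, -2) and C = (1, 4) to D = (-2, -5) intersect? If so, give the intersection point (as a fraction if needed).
Yes; intersection at (-19/23, -34/23) (t = 11/23 on AB, s = 14/23 on CD)

Parametrize AB as A + t(B − A) = (3 + -8 t, -1 + -1 t) and CD as C + s(D − C) = (1 + -3 s, 4 + -9 s). Solve the linear system for (t, s). Determinant = -69 ≠ 0, so a unique intersection of the containing lines exists. Solution: t = 11/23, s = 14/23 — both in [0, 1], so the segments cross. Intersection point: (-19/23, -34/23).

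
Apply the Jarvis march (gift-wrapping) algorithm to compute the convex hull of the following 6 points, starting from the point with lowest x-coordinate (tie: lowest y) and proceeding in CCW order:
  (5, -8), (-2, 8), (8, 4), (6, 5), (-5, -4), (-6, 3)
Hull (CCW) = [(-6, 3), (-5, -4), (5, -8), (8, 4), (6, 5), (-2, 8)]

Jarvis march: at each step, from the current hull vertex p, select the next vertex q as the point such that every other point lies strictly to the left of (or on) the directed line p → q. (Equivalently: for every other point r, the cross product (q − p) × (r − p) ≥ 0.)
Starting point (lowest x, tie lowest y): (-6, 3). Wrap until returning to start. Resulting hull: (-6, 3), (-5, -4), (5, -8), (8, 4), (6, 5), (-2, 8).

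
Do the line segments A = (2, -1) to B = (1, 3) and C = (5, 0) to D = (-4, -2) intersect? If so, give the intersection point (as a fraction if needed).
Yes; intersection at (73/38, -13/19) (t = 3/38 on AB, s = 13/38 on CD)

Parametrize AB as A + t(B − A) = (2 + -1 t, -1 + 4 t) and CD as C + s(D − C) = (5 + -9 s, 0 + -2 s). Solve the linear system for (t, s). Determinant = -38 ≠ 0, so a unique intersection of the containing lines exists. Solution: t = 3/38, s = 13/38 — both in [0, 1], so the segments cross. Intersection point: (73/38, -13/19).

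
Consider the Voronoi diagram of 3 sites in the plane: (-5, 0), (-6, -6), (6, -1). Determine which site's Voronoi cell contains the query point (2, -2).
Nearest site = (6, -1)

The Voronoi cell of site s contains exactly those query points closer to s than to any other site. Compute squared distances from q = (2, -2) to each site:
  (6 − 2)² + (-1 − -2)² = 17
  (-5 − 2)² + (0 − -2)² = 53
  (-6 − 2)² + (-6 − -2)² = 80
Minimum is attained by (6, -1), so q lies in its Voronoi cell.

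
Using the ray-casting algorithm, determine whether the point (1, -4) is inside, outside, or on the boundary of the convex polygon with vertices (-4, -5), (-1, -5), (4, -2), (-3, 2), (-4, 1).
The point (1, -4) lies strictly outside the polygon

Cast a horizontal ray to the right from the query point and count how many polygon edges it crosses (each edge strictly once or zero times, handled with the usual half-open convention). 
Parity of crossings → even ⇒ outside.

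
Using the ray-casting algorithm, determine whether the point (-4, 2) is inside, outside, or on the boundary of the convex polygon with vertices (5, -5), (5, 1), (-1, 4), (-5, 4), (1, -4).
The point (-4, 2) lies strictly outside the polygon

Cast a horizontal ray to the right from the query point and count how many polygon edges it crosses (each edge strictly once or zero times, handled with the usual half-open convention). 
Parity of crossings → even ⇒ outside.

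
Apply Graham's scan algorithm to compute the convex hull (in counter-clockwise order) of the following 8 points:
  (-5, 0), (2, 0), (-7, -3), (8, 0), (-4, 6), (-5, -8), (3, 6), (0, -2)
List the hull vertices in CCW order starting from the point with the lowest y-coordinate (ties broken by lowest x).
Hull (CCW) = [(-5, -8), (8, 0), (3, 6), (-4, 6), (-7, -3)]

Graham scan procedure:
  1. Find the pivot p₀ = point with lowest y (tie → lowest x): (-5, -8).
  2. Sort the remaining points by polar angle around p₀.
  3. Walk through sorted points, maintaining a stack; pop the top while the last three entries make a non-left turn (cross product ≤ 0).
  4. Final stack is the convex hull in CCW order: (-5, -8), (8, 0), (3, 6), (-4, 6), (-7, -3).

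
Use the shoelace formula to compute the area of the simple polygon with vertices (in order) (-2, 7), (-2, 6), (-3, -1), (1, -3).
Area = 33/2

Shoelace formula: Area = (1/2) |Σ_i (x_i · y_{i+1} − x_{i+1} · y_i)| (indices mod n). Compute each cross term:
  (-2)(6) − (-2)(7) = 2
  (-2)(-1) − (-3)(6) = 20
  (-3)(-3) − (1)(-1) = 10
  (1)(7) − (-2)(-3) = 1
Sum = 33, so (signed) Area = 33/2 = 33/2, |Area| = 33/2.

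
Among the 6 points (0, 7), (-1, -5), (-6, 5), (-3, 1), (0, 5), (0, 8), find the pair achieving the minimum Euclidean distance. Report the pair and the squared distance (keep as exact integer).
Pair = ((0, 7), (0, 8)); squared distance = 1

Compute all C(6, 2) = 15 pairwise squared distances (x_i − x_j)² + (y_i − y_j)². The minimum is 1, attained by the pair ((0, 7), (0, 8)).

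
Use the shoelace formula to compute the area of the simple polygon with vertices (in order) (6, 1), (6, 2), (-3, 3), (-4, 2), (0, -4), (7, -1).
Area = 93/2

Shoelace formula: Area = (1/2) |Σ_i (x_i · y_{i+1} − x_{i+1} · y_i)| (indices mod n). Compute each cross term:
  (6)(2) − (6)(1) = 6
  (6)(3) − (-3)(2) = 24
  (-3)(2) − (-4)(3) = 6
  (-4)(-4) − (0)(2) = 16
  (0)(-1) − (7)(-4) = 28
  (7)(1) − (6)(-1) = 13
Sum = 93, so (signed) Area = 93/2 = 93/2, |Area| = 93/2.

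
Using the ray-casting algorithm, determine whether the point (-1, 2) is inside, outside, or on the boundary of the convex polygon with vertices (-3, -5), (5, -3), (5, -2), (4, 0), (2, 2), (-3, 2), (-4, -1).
The point (-1, 2) lies on the polygon boundary

Boundary check: the query satisfies the collinearity and bounding-box conditions for some polygon edge, so it lies exactly on the boundary.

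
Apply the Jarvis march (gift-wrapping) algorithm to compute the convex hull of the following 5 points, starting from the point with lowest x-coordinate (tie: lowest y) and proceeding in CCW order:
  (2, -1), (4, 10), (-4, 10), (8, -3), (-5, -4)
Hull (CCW) = [(-5, -4), (8, -3), (4, 10), (-4, 10)]

Jarvis march: at each step, from the current hull vertex p, select the next vertex q as the point such that every other point lies strictly to the left of (or on) the directed line p → q. (Equivalently: for every other point r, the cross product (q − p) × (r − p) ≥ 0.)
Starting point (lowest x, tie lowest y): (-5, -4). Wrap until returning to start. Resulting hull: (-5, -4), (8, -3), (4, 10), (-4, 10).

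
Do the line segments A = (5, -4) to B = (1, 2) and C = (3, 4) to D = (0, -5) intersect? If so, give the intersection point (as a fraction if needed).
Yes; intersection at (17/9, 2/3) (t = 7/9 on AB, s = 10/27 on CD)

Parametrize AB as A + t(B − A) = (5 + -4 t, -4 + 6 t) and CD as C + s(D − C) = (3 + -3 s, 4 + -9 s). Solve the linear system for (t, s). Determinant = -54 ≠ 0, so a unique intersection of the containing lines exists. Solution: t = 7/9, s = 10/27 — both in [0, 1], so the segments cross. Intersection point: (17/9, 2/3).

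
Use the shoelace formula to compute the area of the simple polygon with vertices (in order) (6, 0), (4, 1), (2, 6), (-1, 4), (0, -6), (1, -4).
Area = 39

Shoelace formula: Area = (1/2) |Σ_i (x_i · y_{i+1} − x_{i+1} · y_i)| (indices mod n). Compute each cross term:
  (6)(1) − (4)(0) = 6
  (4)(6) − (2)(1) = 22
  (2)(4) − (-1)(6) = 14
  (-1)(-6) − (0)(4) = 6
  (0)(-4) − (1)(-6) = 6
  (1)(0) − (6)(-4) = 24
Sum = 78, so (signed) Area = 78/2 = 39, |Area| = 39.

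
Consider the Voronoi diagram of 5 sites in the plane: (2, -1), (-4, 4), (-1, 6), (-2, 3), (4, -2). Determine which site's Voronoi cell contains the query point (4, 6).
Nearest site = (-1, 6)

The Voronoi cell of site s contains exactly those query points closer to s than to any other site. Compute squared distances from q = (4, 6) to each site:
  (-1 − 4)² + (6 − 6)² = 25
  (-2 − 4)² + (3 − 6)² = 45
  (2 − 4)² + (-1 − 6)² = 53
  (4 − 4)² + (-2 − 6)² = 64
  (-4 − 4)² + (4 − 6)² = 68
Minimum is attained by (-1, 6), so q lies in its Voronoi cell.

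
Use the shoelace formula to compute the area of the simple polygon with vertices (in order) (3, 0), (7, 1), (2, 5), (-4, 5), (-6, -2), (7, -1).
Area = 127/2

Shoelace formula: Area = (1/2) |Σ_i (x_i · y_{i+1} − x_{i+1} · y_i)| (indices mod n). Compute each cross term:
  (3)(1) − (7)(0) = 3
  (7)(5) − (2)(1) = 33
  (2)(5) − (-4)(5) = 30
  (-4)(-2) − (-6)(5) = 38
  (-6)(-1) − (7)(-2) = 20
  (7)(0) − (3)(-1) = 3
Sum = 127, so (signed) Area = 127/2 = 127/2, |Area| = 127/2.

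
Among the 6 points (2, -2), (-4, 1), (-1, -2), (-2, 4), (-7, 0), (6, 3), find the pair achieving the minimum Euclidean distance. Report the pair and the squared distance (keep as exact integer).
Pair = ((2, -2), (-1, -2)); squared distance = 9

Compute all C(6, 2) = 15 pairwise squared distances (x_i − x_j)² + (y_i − y_j)². The minimum is 9, attained by the pair ((2, -2), (-1, -2)).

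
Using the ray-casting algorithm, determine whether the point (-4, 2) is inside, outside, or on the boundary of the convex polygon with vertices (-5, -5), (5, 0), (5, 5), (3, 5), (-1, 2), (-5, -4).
The point (-4, 2) lies strictly outside the polygon

Cast a horizontal ray to the right from the query point and count how many polygon edges it crosses (each edge strictly once or zero times, handled with the usual half-open convention). 
Parity of crossings → even ⇒ outside.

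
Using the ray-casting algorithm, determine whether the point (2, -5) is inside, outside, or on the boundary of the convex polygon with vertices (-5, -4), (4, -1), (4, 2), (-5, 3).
The point (2, -5) lies strictly outside the polygon

Cast a horizontal ray to the right from the query point and count how many polygon edges it crosses (each edge strictly once or zero times, handled with the usual half-open convention). 
Parity of crossings → even ⇒ outside.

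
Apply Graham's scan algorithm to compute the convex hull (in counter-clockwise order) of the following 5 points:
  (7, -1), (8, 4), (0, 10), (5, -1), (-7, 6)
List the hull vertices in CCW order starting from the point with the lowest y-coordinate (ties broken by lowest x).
Hull (CCW) = [(5, -1), (7, -1), (8, 4), (0, 10), (-7, 6)]

Graham scan procedure:
  1. Find the pivot p₀ = point with lowest y (tie → lowest x): (5, -1).
  2. Sort the remaining points by polar angle around p₀.
  3. Walk through sorted points, maintaining a stack; pop the top while the last three entries make a non-left turn (cross product ≤ 0).
  4. Final stack is the convex hull in CCW order: (5, -1), (7, -1), (8, 4), (0, 10), (-7, 6).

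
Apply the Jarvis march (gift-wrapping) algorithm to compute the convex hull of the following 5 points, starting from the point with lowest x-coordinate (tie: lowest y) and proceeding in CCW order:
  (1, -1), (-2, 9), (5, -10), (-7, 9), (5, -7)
Hull (CCW) = [(-7, 9), (5, -10), (5, -7), (-2, 9)]

Jarvis march: at each step, from the current hull vertex p, select the next vertex q as the point such that every other point lies strictly to the left of (or on) the directed line p → q. (Equivalently: for every other point r, the cross product (q − p) × (r − p) ≥ 0.)
Starting point (lowest x, tie lowest y): (-7, 9). Wrap until returning to start. Resulting hull: (-7, 9), (5, -10), (5, -7), (-2, 9).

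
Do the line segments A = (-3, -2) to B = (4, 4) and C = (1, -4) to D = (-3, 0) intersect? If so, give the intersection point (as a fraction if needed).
Yes; intersection at (-25/13, -14/13) (t = 2/13 on AB, s = 19/26 on CD)

Parametrize AB as A + t(B − A) = (-3 + 7 t, -2 + 6 t) and CD as C + s(D − C) = (1 + -4 s, -4 + 4 s). Solve the linear system for (t, s). Determinant = -52 ≠ 0, so a unique intersection of the containing lines exists. Solution: t = 2/13, s = 19/26 — both in [0, 1], so the segments cross. Intersection point: (-25/13, -14/13).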